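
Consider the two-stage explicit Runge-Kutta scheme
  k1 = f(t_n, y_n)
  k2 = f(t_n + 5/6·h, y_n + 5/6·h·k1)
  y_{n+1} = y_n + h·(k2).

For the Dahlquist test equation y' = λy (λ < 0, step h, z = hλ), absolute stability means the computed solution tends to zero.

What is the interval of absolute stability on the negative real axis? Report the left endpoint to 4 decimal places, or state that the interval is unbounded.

(-1.2000, 0).

Test eqn y'=λy, z=hλ:
  k1=λy_n ⇒ h·k1=z·y_n;  k2=λ(1+5/6z)y_n ⇒ h·k2=z(1+5/6z)y_n
  y_{n+1}/y_n = 1 + z(1+5/6z) = 1 + z + 5/6z²
  R(z) = 1 + z + 5/6z².

Need |R(x)|<1, x<0.
x=-1.79: |R|=1.8801
R=1: x+5/6x²=0 ⇒ x=−6/5=-1.2000; min R=1−1/(4·5/6)=0.7000>−1
Confirm numerically:
  x=-1.137: |R|=0.94031 <1
  x=-1.011: |R|=0.84077 <1
  x=-0.582: |R|=0.70027 <1
  x=-0.540: |R|=0.70300 <1
  x=-1.753: |R|=1.80784 >1
  x=-1.588: |R|=1.51345 >1
  x=-1.547: |R|=1.44734 >1
So |R|<1 on (-1.2000, 0).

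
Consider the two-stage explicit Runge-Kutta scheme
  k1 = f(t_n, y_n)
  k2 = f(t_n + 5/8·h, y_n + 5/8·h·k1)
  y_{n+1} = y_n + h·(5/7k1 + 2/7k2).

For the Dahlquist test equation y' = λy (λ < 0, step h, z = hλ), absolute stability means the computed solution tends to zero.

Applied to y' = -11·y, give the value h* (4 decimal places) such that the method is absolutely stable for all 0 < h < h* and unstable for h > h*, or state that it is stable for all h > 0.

With y'=λy (z=hλ):
  k1=λy_n ⇒ h·k1=z·y_n;  k2=λ(1+5/8z)y_n ⇒ h·k2=z(1+5/8z)y_n
  y_{n+1}/y_n = 1 + 5/7z + 2/7z(1+5/8z) = 1 + z + 5/28z²
  Hence R(z) = 1 + z + 5/28z².

Find x<0 with |R(x)|<1.
x=-0.6: |R|=0.4643
R=1: x+5/28x²=0 ⇒ x=−28/5=-5.6000; min R=1−1/(4·5/28)=-0.4000>−1
Confirm numerically:
  x=-4.734: |R|=0.26792 <1
  x=-4.577: |R|=0.16388 <1
  x=-4.001: |R|=0.14243 <1
  x=-3.133: |R|=0.38020 <1
  x=-6.191: |R|=1.65337 >1
  x=-6.155: |R|=1.61000 >1
  x=-5.641: |R|=1.04130 >1
Stable set (-5.6000, 0).

(-5.6000,0); λ=-11 ⇒ h* = (28/5)/11 = 0.5091.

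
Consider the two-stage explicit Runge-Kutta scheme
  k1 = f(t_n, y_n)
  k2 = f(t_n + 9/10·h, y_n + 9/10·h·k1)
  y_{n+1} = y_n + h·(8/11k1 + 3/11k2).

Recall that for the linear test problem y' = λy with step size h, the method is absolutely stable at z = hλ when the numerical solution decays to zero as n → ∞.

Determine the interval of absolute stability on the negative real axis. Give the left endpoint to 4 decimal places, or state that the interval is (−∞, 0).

z∈(-4.0741,0).

Test eqn y'=λy, z=hλ:
  k1=λy_n ⇒ h·k1=z·y_n;  k2=λ(1+9/10z)y_n ⇒ h·k2=z(1+9/10z)y_n
  y_{n+1}/y_n = 1 + 8/11z + 3/11z(1+9/10z) = 1 + z + 27/110z²
  so R(z) = 1 + z + 27/110z².

Find x<0 with |R(x)|<1.
x=-1.61: |R|=0.0262
R=1: x+27/110x²=0 ⇒ x=−110/27=-4.0741; min R=1−1/(4·27/110)=-0.0185>−1
Confirm numerically:
  x=-3.191: |R|=0.30834 <1
  x=-2.751: |R|=0.10660 <1
  x=-2.383: |R|=0.01086 <1
  x=-1.671: |R|=0.01437 <1
  x=-4.548: |R|=1.52906 >1
  x=-4.491: |R|=1.45959 >1
  x=-4.224: |R|=1.15544 >1
So |R|<1 on (-4.0741, 0).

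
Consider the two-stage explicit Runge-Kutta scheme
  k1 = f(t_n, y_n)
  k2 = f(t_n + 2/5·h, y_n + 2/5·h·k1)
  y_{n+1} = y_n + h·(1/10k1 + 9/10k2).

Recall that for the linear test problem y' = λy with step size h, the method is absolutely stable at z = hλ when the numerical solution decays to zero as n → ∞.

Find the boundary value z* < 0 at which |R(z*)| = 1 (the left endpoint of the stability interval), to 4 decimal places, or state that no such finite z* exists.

z* = -2.7778.

On y'=λy, z=hλ:
  k1=λy_n ⇒ h·k1=z·y_n;  k2=λ(1+2/5z)y_n ⇒ h·k2=z(1+2/5z)y_n
  y_{n+1}/y_n = 1 + 1/10z + 9/10z(1+2/5z) = 1 + z + 9/25z²
  Hence R(z) = 1 + z + 9/25z².

Boundary: |R(x)|=1, x<0.
x=-0.88: |R|=0.3988
R=1: x+9/25x²=0 ⇒ x=−25/9=-2.7778; min R=1−1/(4·9/25)=0.3056>−1
Confirm numerically:
  x=-2.275: |R|=0.58822 <1
  x=-2.034: |R|=0.45538 <1
  x=-2.017: |R|=0.44758 <1
  x=-3.233: |R|=1.52982 >1
  x=-2.800: |R|=1.02240 >1
Stable set (-2.7778, 0).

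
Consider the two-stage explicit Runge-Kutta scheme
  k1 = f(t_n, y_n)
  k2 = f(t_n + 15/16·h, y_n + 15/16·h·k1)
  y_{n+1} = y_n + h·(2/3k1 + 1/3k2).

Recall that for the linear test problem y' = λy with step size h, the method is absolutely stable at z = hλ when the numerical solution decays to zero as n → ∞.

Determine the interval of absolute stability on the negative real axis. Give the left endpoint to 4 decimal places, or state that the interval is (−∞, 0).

z∈(-3.2000,0).

Set f=λy, z=hλ:
  k1=λy_n ⇒ h·k1=z·y_n;  k2=λ(1+15/16z)y_n ⇒ h·k2=z(1+15/16z)y_n
  y_{n+1}/y_n = 1 + 2/3z + 1/3z(1+15/16z) = 1 + z + 5/16z²
  so R(z) = 1 + z + 5/16z².

Need |R(x)|<1, x<0.
x=-1.52: |R|=0.2020
R=1: x+5/16x²=0 ⇒ x=−16/5=-3.2000; min R=1−1/(4·5/16)=0.2000>−1
Confirm numerically:
  x=-2.525: |R|=0.46738 <1
  x=-1.934: |R|=0.23486 <1
  x=-1.605: |R|=0.20001 <1
  x=-1.372: |R|=0.21624 <1
  x=-3.739: |R|=1.62979 >1
  x=-3.350: |R|=1.15703 >1
Stable set (-3.2000, 0).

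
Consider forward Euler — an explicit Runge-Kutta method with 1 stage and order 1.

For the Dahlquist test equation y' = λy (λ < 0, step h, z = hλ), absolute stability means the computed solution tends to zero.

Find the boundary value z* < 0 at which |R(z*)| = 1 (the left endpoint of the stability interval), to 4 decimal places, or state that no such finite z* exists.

On y'=λy, z=hλ:
  order 1, 1-stage ⇒ R(z)=1+z
  (e.g. R(-1.27)=-0.27000, |R|=0.27000)

Solve |R(x)|<1 on ℝ⁻.
x=-1.27: |R|=0.2700
|R(-2.28)|=1.2800 |R(-1.11)|=0.1100 |R(-0.86)|=0.1400
Bisect:
  x_lo=-2.5972 |R|=1.5972  x_hi=-0.1997 |R|=0.8003
  mid=-1.39843 |R|=0.39843 →hi
  mid=-1.99779 |R|=0.99779 →hi
  mid=-2.29747 |R|=1.29747 →lo
  mid=-2.14763 |R|=1.14763 →lo
  mid=-2.07271 |R|=1.07271 →lo
  mid=-2.03525 |R|=1.03525 →lo
  mid=-2.01652 |R|=1.01652 →lo
  mid=-2.00716 |R|=1.00716 →lo
  ...
  [-2.00014,-1.99999] ⇒ x*=-2.0000
So |R|<1 on (-2.0000, 0).

left endpoint -2.0000.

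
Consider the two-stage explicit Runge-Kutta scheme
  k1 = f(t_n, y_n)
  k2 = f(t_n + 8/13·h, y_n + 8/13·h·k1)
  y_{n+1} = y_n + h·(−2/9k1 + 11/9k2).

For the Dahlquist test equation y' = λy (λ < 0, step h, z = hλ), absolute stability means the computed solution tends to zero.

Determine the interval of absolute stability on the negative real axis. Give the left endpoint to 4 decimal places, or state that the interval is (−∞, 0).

Set f=λy, z=hλ:
  k1=λy_n ⇒ h·k1=z·y_n;  k2=λ(1+8/13z)y_n ⇒ h·k2=z(1+8/13z)y_n
  y_{n+1}/y_n = 1 − 2/9z + 11/9z(1+8/13z) = 1 + z + 88/117z²
  R(z) = 1 + z + 88/117z².

Solve |R(x)|<1 on ℝ⁻.
x=-0.97: |R|=0.7377
R=1: x+88/117x²=0 ⇒ x=−117/88=-1.3295; min R=1−1/(4·88/117)=0.6676>−1
Confirm numerically:
  x=-1.107: |R|=0.81471 <1
  x=-0.961: |R|=0.73361 <1
  x=-0.959: |R|=0.73273 <1
  x=-1.807: |R|=1.64891 >1
  x=-1.351: |R|=1.02180 >1
Stable set (-1.3295, 0).

(-1.3295, 0).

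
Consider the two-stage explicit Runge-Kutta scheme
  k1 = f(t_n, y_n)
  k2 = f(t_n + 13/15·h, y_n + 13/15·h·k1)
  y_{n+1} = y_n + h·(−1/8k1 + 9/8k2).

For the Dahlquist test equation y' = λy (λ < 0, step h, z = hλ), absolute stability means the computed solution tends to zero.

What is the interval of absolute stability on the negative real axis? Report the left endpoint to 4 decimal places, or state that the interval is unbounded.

Set f=λy, z=hλ:
  k1=λy_n ⇒ h·k1=z·y_n;  k2=λ(1+13/15z)y_n ⇒ h·k2=z(1+13/15z)y_n
  y_{n+1}/y_n = 1 − 1/8z + 9/8z(1+13/15z) = 1 + z + 39/40z²
  Hence R(z) = 1 + z + 39/40z².

Find x<0 with |R(x)|<1.
x=-0.95: |R|=0.9299
R=1: x+39/40x²=0 ⇒ x=−40/39=-1.0256; min R=1−1/(4·39/40)=0.7436>−1
Confirm numerically:
  x=-0.835: |R|=0.84479 <1
  x=-0.537: |R|=0.74416 <1
  x=-0.502: |R|=0.74370 <1
  x=-1.534: |R|=1.76033 >1
  x=-1.420: |R|=1.54599 >1
  x=-1.148: |R|=1.13696 >1
Stable set (-1.0256, 0).

(-1.0256, 0).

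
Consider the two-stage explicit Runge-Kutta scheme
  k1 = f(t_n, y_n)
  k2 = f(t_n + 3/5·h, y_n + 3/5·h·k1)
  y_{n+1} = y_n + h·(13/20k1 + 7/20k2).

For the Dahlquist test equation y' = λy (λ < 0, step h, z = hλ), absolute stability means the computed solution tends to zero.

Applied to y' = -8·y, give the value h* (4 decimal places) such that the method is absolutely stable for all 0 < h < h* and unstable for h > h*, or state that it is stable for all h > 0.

Set f=λy, z=hλ:
  k1=λy_n ⇒ h·k1=z·y_n;  k2=λ(1+3/5z)y_n ⇒ h·k2=z(1+3/5z)y_n
  y_{n+1}/y_n = 1 + 13/20z + 7/20z(1+3/5z) = 1 + z + 21/100z²
  so R(z) = 1 + z + 21/100z².

Find x<0 with |R(x)|<1.
x=-0.7: |R|=0.4029
R=1: x+21/100x²=0 ⇒ x=−100/21=-4.7619; min R=1−1/(4·21/100)=-0.1905>−1
Confirm numerically:
  x=-3.954: |R|=0.32916 <1
  x=-3.234: |R|=0.03766 <1
  x=-2.649: |R|=0.17539 <1
  x=-2.009: |R|=0.16142 <1
  x=-5.029: |R|=1.28208 >1
  x=-4.966: |R|=1.21284 >1
Interval (-4.7619, 0).

(-4.7619,0); λ=-8 ⇒ h* = (100/21)/8 = 0.5952.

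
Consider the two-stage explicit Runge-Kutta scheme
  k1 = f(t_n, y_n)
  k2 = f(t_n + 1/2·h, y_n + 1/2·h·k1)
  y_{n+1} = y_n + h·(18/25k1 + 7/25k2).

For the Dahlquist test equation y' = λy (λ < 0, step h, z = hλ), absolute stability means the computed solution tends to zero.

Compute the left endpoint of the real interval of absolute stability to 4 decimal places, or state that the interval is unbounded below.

left endpoint -7.1429.

Test eqn y'=λy, z=hλ:
  k1=λy_n ⇒ h·k1=z·y_n;  k2=λ(1+1/2z)y_n ⇒ h·k2=z(1+1/2z)y_n
  y_{n+1}/y_n = 1 + 18/25z + 7/25z(1+1/2z) = 1 + z + 7/50z²
  ⇒ R(z) = 1 + z + 7/50z².

Need |R(x)|<1, x<0.
x=-0.64: |R|=0.4173
R=1: x+7/50x²=0 ⇒ x=−50/7=-7.1429; min R=1−1/(4·7/50)=-0.7857>−1
Confirm numerically:
  x=-6.834: |R|=0.70450 <1
  x=-6.425: |R|=0.35429 <1
  x=-5.053: |R|=0.47841 <1
  x=-7.368: |R|=1.23224 >1
  x=-7.349: |R|=1.21209 >1
Stable set (-7.1429, 0).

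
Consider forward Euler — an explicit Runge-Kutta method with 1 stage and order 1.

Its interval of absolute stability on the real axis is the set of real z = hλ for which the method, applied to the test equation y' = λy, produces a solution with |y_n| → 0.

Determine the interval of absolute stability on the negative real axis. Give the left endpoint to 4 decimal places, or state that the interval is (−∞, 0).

z∈(-2.0000,0).

Test eqn y'=λy, z=hλ:
  order 1, 1-stage ⇒ R(z)=1+z
  (e.g. R(-1.33)=-0.33000, |R|=0.33000)

Boundary: |R(x)|=1, x<0.
x=-1.33: |R|=0.3300
|R(-1.55)|=0.5500 |R(-1.26)|=0.2600 |R(-0.84)|=0.1600
Bisect:
  x_lo=-2.3454 |R|=1.3454  x_hi=-0.2792 |R|=0.7208
  mid=-1.31226 |R|=0.31226 →hi
  mid=-1.82881 |R|=0.82881 →hi
  mid=-2.08709 |R|=1.08709 →lo
  mid=-1.95795 |R|=0.95795 →hi
  mid=-2.02252 |R|=1.02252 →lo
  mid=-1.99023 |R|=0.99023 →hi
  mid=-2.00637 |R|=1.00637 →lo
  ...
  [-2.00007,-1.99994] ⇒ x*=-2.0000
So |R|<1 on (-2.0000, 0).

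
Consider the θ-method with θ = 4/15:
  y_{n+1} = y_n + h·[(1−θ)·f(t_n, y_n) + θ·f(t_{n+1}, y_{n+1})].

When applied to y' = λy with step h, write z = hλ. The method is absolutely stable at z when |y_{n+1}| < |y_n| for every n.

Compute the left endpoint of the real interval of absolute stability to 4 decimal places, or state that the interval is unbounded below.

Set f=λy, z=hλ:
  y_{n+1} = y_n + z·[11/15·y_n + 4/15·y_{n+1}] ⇒ (1 − 4/15z)y_{n+1} = (1 + 11/15z)y_n
  R(z) = (1 + 11/15z)/(1 − 4/15z).

Solve |R(x)|<1 on ℝ⁻.
x=-0.75: |R|=0.3750
R=−1: 1+11/15x = −1+4/15x ⇒ -7/15x=2 ⇒ x=2/(-7/15)=-4.2857
Confirm numerically:
  x=-3.843: |R|=0.89797 <1
  x=-2.938: |R|=0.64735 <1
  x=-2.614: |R|=0.54030 <1
  x=-4.842: |R|=1.11330 >1
  x=-4.810: |R|=1.10718 >1
  x=-4.345: |R|=1.01282 >1
Stable set (-4.2857, 0).

left endpoint -4.2857.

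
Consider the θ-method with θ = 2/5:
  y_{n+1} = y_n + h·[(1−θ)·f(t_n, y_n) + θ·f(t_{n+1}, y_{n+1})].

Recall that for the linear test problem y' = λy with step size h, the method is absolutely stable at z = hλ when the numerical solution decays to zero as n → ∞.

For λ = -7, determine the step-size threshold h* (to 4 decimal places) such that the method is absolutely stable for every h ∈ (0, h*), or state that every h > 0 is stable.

(-10.0000,0); λ=-7 ⇒ h* = (10)/7 = 1.4286.

With y'=λy (z=hλ):
  y_{n+1} = y_n + z·[3/5·y_n + 2/5·y_{n+1}] ⇒ (1 − 2/5z)y_{n+1} = (1 + 3/5z)y_n
  Hence R(z) = (1 + 3/5z)/(1 − 2/5z).

Boundary: |R(x)|=1, x<0.
x=-1.15: |R|=0.2123
R=−1: 1+3/5x = −1+2/5x ⇒ -1/5x=2 ⇒ x=2/(-1/5)=-10.0000
Confirm numerically:
  x=-9.730: |R|=0.98896 <1
  x=-6.394: |R|=0.79728 <1
  x=-4.159: |R|=0.56142 <1
  x=-4.002: |R|=0.53876 <1
  x=-10.499: |R|=1.01919 >1
  x=-10.363: |R|=1.01411 >1
Stable set (-10.0000, 0).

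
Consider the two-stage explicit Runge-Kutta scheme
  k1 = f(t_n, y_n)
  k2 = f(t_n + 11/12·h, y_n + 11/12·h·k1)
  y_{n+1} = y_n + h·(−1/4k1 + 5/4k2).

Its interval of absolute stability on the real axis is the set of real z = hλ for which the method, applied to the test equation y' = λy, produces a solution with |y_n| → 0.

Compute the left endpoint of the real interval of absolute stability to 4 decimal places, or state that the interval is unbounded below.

On y'=λy, z=hλ:
  k1=λy_n ⇒ h·k1=z·y_n;  k2=λ(1+11/12z)y_n ⇒ h·k2=z(1+11/12z)y_n
  y_{n+1}/y_n = 1 − 1/4z + 5/4z(1+11/12z) = 1 + z + 55/48z²
  so R(z) = 1 + z + 55/48z².

Boundary: |R(x)|=1, x<0.
x=-1.23: |R|=1.5035
R=1: x+55/48x²=0 ⇒ x=−48/55=-0.8727; min R=1−1/(4·55/48)=0.7818>−1
Confirm numerically:
  x=-0.844: |R|=0.97222 <1
  x=-0.682: |R|=0.85095 <1
  x=-0.619: |R|=0.82004 <1
  x=-0.509: |R|=0.78786 <1
  x=-1.356: |R|=1.75089 >1
  x=-1.264: |R|=1.56669 >1
  x=-1.044: |R|=1.20488 >1
So |R|<1 on (-0.8727, 0).

left endpoint -0.8727.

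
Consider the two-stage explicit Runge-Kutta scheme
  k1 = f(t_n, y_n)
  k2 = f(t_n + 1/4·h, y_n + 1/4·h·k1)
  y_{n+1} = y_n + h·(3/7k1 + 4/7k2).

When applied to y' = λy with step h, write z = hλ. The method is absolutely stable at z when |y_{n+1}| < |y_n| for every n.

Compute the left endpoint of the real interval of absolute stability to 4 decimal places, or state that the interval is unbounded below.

left endpoint -7.0000.

Set f=λy, z=hλ:
  k1=λy_n ⇒ h·k1=z·y_n;  k2=λ(1+1/4z)y_n ⇒ h·k2=z(1+1/4z)y_n
  y_{n+1}/y_n = 1 + 3/7z + 4/7z(1+1/4z) = 1 + z + 1/7z²
  R(z) = 1 + z + 1/7z².

Boundary: |R(x)|=1, x<0.
x=-1.51: |R|=0.1843
R=1: x+1/7x²=0 ⇒ x=−7=-7.0000; min R=1−1/(4·1/7)=-0.7500>−1
Confirm numerically:
  x=-5.699: |R|=0.05920 <1
  x=-4.412: |R|=0.63118 <1
  x=-3.452: |R|=0.74967 <1
  x=-7.571: |R|=1.61758 >1
  x=-7.314: |R|=1.32809 >1
  x=-7.245: |R|=1.25357 >1
So |R|<1 on (-7.0000, 0).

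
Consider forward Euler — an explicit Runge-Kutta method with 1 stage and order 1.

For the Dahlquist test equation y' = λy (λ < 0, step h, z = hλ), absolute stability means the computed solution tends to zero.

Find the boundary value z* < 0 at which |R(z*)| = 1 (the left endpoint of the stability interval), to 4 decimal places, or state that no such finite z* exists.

z* = -2.0000.

On y'=λy, z=hλ:
  order 1, 1-stage ⇒ R(z)=1+z
  (e.g. R(-0.35)=0.65000, |R|=0.65000)

Need |R(x)|<1, x<0.
x=-0.35: |R|=0.6500
|R(-2.21)|=1.2100 |R(-1.16)|=0.1600 |R(-1.1)|=0.1000
Bisect:
  x_lo=-2.4824 |R|=1.4824  x_hi=-0.2910 |R|=0.7090
  mid=-1.38672 |R|=0.38672 →hi
  mid=-1.93458 |R|=0.93458 →hi
  mid=-2.20851 |R|=1.20851 →lo
  mid=-2.07154 |R|=1.07154 →lo
  mid=-2.00306 |R|=1.00306 →lo
  mid=-1.96882 |R|=0.96882 →hi
  mid=-1.98594 |R|=0.98594 →hi
  ...
  [-2.00012,-1.99999] ⇒ x*=-2.0000
Stable set (-2.0000, 0).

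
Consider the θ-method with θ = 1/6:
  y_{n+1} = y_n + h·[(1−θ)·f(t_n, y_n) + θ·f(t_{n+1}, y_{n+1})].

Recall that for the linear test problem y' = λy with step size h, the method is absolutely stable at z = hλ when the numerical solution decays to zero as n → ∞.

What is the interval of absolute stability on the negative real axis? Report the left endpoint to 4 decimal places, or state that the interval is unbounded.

Test eqn y'=λy, z=hλ:
  y_{n+1} = y_n + z·[5/6·y_n + 1/6·y_{n+1}] ⇒ (1 − 1/6z)y_{n+1} = (1 + 5/6z)y_n
  ⇒ R(z) = (1 + 5/6z)/(1 − 1/6z).

Solve |R(x)|<1 on ℝ⁻.
x=-0.38: |R|=0.6426
R=−1: 1+5/6x = −1+1/6x ⇒ -2/3x=2 ⇒ x=2/(-2/3)=-3.0000
Confirm numerically:
  x=-2.841: |R|=0.92806 <1
  x=-2.830: |R|=0.92299 <1
  x=-1.884: |R|=0.43379 <1
  x=-1.378: |R|=0.12063 <1
  x=-3.277: |R|=1.11944 >1
  x=-3.105: |R|=1.04613 >1
  x=-3.038: |R|=1.01682 >1
So |R|<1 on (-3.0000, 0).

z∈(-3.0000,0).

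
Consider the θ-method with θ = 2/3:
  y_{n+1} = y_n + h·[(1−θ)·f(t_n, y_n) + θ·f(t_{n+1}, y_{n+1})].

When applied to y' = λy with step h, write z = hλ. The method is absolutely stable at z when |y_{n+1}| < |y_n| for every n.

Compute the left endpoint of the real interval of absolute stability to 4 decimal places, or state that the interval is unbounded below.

On y'=λy, z=hλ:
  y_{n+1} = y_n + z·[1/3·y_n + 2/3·y_{n+1}] ⇒ (1 − 2/3z)y_{n+1} = (1 + 1/3z)y_n
  Hence R(z) = (1 + 1/3z)/(1 − 2/3z).

Solve |R(x)|<1 on ℝ⁻.
x=-1.23: |R|=0.3242
x=-2: |R|=0.1429
x=-10: |R|=0.3043
x=-100: |R|=0.4778
θ=2/3≥1/2 ⇒ |1+1/3x|<|1−2/3x| ∀x<0 ⇒ stable on all of ℝ⁻.

interval (−∞, 0).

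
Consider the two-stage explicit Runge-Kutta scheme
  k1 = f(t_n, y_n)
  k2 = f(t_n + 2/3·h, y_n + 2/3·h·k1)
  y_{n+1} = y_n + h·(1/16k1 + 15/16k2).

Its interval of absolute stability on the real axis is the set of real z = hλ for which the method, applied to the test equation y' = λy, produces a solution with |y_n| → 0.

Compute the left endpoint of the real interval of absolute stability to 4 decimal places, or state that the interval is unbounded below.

z* = -1.6000.

Test eqn y'=λy, z=hλ:
  k1=λy_n ⇒ h·k1=z·y_n;  k2=λ(1+2/3z)y_n ⇒ h·k2=z(1+2/3z)y_n
  y_{n+1}/y_n = 1 + 1/16z + 15/16z(1+2/3z) = 1 + z + 5/8z²
  so R(z) = 1 + z + 5/8z².

Need |R(x)|<1, x<0.
x=-0.74: |R|=0.6022
R=1: x+5/8x²=0 ⇒ x=−8/5=-1.6000; min R=1−1/(4·5/8)=0.6000>−1
Confirm numerically:
  x=-1.481: |R|=0.88985 <1
  x=-0.896: |R|=0.60576 <1
  x=-0.727: |R|=0.60333 <1
  x=-1.894: |R|=1.34802 >1
  x=-1.805: |R|=1.23127 >1
Interval (-1.6000, 0).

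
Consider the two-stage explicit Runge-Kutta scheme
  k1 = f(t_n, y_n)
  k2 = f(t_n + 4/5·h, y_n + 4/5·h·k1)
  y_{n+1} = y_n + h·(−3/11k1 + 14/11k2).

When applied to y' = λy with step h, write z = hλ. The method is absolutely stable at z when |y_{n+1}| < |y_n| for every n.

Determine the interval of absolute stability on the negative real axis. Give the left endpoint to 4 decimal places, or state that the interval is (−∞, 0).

Set f=λy, z=hλ:
  k1=λy_n ⇒ h·k1=z·y_n;  k2=λ(1+4/5z)y_n ⇒ h·k2=z(1+4/5z)y_n
  y_{n+1}/y_n = 1 − 3/11z + 14/11z(1+4/5z) = 1 + z + 56/55z²
  so R(z) = 1 + z + 56/55z².

Solve |R(x)|<1 on ℝ⁻.
x=-1.25: |R|=1.3409
R=1: x+56/55x²=0 ⇒ x=−55/56=-0.9821; min R=1−1/(4·56/55)=0.7545>−1
Confirm numerically:
  x=-0.952: |R|=0.97078 <1
  x=-0.681: |R|=0.79119 <1
  x=-0.448: |R|=0.75635 <1
  x=-1.351: |R|=1.50739 >1
  x=-1.147: |R|=1.19253 >1
Interval (-0.9821, 0).

(-0.9821, 0).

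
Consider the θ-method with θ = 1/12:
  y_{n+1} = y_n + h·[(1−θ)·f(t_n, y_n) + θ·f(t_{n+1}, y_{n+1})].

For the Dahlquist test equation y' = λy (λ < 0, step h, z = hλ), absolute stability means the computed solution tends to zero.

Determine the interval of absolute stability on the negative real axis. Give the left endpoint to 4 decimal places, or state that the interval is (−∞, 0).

On y'=λy, z=hλ:
  y_{n+1} = y_n + z·[11/12·y_n + 1/12·y_{n+1}] ⇒ (1 − 1/12z)y_{n+1} = (1 + 11/12z)y_n
  ⇒ R(z) = (1 + 11/12z)/(1 − 1/12z).

Find x<0 with |R(x)|<1.
x=-0.97: |R|=0.1025
R=−1: 1+11/12x = −1+1/12x ⇒ -5/6x=2 ⇒ x=2/(-5/6)=-2.4000
Confirm numerically:
  x=-2.023: |R|=0.73116 <1
  x=-2.016: |R|=0.72603 <1
  x=-1.860: |R|=0.61039 <1
  x=-2.879: |R|=1.32193 >1
  x=-2.489: |R|=1.06143 >1
  x=-2.463: |R|=1.04356 >1
So |R|<1 on (-2.4000, 0).

z∈(-2.4000,0).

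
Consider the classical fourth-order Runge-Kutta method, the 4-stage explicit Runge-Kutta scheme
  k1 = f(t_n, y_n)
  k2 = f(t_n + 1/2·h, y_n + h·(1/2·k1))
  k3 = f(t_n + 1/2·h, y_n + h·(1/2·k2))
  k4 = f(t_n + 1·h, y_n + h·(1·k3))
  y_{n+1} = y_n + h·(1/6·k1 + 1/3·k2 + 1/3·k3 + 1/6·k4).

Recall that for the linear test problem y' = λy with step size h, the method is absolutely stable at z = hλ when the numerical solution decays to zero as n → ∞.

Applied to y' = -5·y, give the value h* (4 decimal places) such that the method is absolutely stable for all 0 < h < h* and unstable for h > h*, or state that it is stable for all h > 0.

On y'=λy, z=hλ:
  order 4, 4-stage ⇒ R(z)=1+z+z^2/2+z^3/6+z^4/24
  (e.g. R(-1.74)=0.27773, |R|=0.27773)

Need |R(x)|<1, x<0.
x=-1.74: |R|=0.2777
|R(-1.55)|=0.2711 |R(-1.25)|=0.3075 |R(-0.96)|=0.3887
Bisect:
  x_lo=-3.4393 |R|=2.5245  x_hi=-0.3442 |R|=0.7089
  mid=-1.89171 |R|=0.30289 →hi
  mid=-2.66549 |R|=0.83390 →hi
  mid=-3.05238 |R|=1.48324 →lo
  mid=-2.85894 |R|=1.11683 →lo
  mid=-2.76221 |R|=0.96576 →hi
  mid=-2.81057 |R|=1.03879 →lo
  mid=-2.78639 |R|=1.00166 →lo
  ...
  [-2.78545,-2.78526] ⇒ x*=-2.7853
Stable set (-2.7853, 0).

(-2.7853,0); λ=-5 ⇒ h* = 0.5571.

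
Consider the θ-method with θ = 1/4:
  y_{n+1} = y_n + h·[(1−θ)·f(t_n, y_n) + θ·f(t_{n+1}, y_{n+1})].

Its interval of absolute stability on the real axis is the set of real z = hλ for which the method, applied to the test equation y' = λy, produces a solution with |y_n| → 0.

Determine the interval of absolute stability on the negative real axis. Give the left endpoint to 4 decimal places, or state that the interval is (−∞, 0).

(-4.0000, 0).

On y'=λy, z=hλ:
  y_{n+1} = y_n + z·[3/4·y_n + 1/4·y_{n+1}] ⇒ (1 − 1/4z)y_{n+1} = (1 + 3/4z)y_n
  ⇒ R(z) = (1 + 3/4z)/(1 − 1/4z).

Solve |R(x)|<1 on ℝ⁻.
x=-1.16: |R|=0.1008
R=−1: 1+3/4x = −1+1/4x ⇒ -1/2x=2 ⇒ x=2/(-1/2)=-4.0000
Confirm numerically:
  x=-3.922: |R|=0.98031 <1
  x=-3.321: |R|=0.81451 <1
  x=-2.967: |R|=0.70346 <1
  x=-2.179: |R|=0.41058 <1
  x=-4.580: |R|=1.13520 >1
  x=-4.179: |R|=1.04377 >1
Interval (-4.0000, 0).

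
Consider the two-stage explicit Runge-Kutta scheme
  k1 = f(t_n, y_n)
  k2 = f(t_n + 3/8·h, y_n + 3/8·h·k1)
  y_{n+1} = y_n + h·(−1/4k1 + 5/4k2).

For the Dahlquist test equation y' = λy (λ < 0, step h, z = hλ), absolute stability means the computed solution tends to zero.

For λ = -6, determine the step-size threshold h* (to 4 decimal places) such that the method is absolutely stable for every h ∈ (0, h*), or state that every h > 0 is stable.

(-2.1333,0); λ=-6 ⇒ h* = (32/15)/6 = 0.3556.

On y'=λy, z=hλ:
  k1=λy_n ⇒ h·k1=z·y_n;  k2=λ(1+3/8z)y_n ⇒ h·k2=z(1+3/8z)y_n
  y_{n+1}/y_n = 1 − 1/4z + 5/4z(1+3/8z) = 1 + z + 15/32z²
  so R(z) = 1 + z + 15/32z².

Need |R(x)|<1, x<0.
x=-0.52: |R|=0.6068
R=1: x+15/32x²=0 ⇒ x=−32/15=-2.1333; min R=1−1/(4·15/32)=0.4667>−1
Confirm numerically:
  x=-2.061: |R|=0.93012 <1
  x=-2.056: |R|=0.92547 <1
  x=-1.974: |R|=0.85257 <1
  x=-1.519: |R|=0.56258 <1
  x=-2.511: |R|=1.44453 >1
  x=-2.348: |R|=1.23627 >1
So |R|<1 on (-2.1333, 0).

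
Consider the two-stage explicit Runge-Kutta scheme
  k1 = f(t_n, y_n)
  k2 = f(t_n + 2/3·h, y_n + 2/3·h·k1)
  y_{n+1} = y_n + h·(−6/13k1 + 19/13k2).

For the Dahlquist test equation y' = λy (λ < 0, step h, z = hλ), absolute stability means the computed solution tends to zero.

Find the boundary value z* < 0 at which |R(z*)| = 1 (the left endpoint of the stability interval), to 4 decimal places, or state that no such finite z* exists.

Test eqn y'=λy, z=hλ:
  k1=λy_n ⇒ h·k1=z·y_n;  k2=λ(1+2/3z)y_n ⇒ h·k2=z(1+2/3z)y_n
  y_{n+1}/y_n = 1 − 6/13z + 19/13z(1+2/3z) = 1 + z + 38/39z²
  so R(z) = 1 + z + 38/39z².

Need |R(x)|<1, x<0.
x=-1.19: |R|=1.1898
R=1: x+38/39x²=0 ⇒ x=−39/38=-1.0263; min R=1−1/(4·38/39)=0.7434>−1
Confirm numerically:
  x=-0.859: |R|=0.85996 <1
  x=-0.824: |R|=0.83757 <1
  x=-0.564: |R|=0.74594 <1
  x=-1.420: |R|=1.54470 >1
  x=-1.195: |R|=1.19641 >1
Interval (-1.0263, 0).

z* = -1.0263.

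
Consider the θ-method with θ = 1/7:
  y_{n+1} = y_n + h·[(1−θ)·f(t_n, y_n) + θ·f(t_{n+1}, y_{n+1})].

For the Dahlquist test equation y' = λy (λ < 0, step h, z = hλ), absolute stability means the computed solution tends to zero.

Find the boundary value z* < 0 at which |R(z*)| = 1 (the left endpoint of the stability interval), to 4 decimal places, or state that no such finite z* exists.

z* = -2.8000.

Test eqn y'=λy, z=hλ:
  y_{n+1} = y_n + z·[6/7·y_n + 1/7·y_{n+1}] ⇒ (1 − 1/7z)y_{n+1} = (1 + 6/7z)y_n
  ⇒ R(z) = (1 + 6/7z)/(1 − 1/7z).

Solve |R(x)|<1 on ℝ⁻.
x=-0.31: |R|=0.7031
R=−1: 1+6/7x = −1+1/7x ⇒ -5/7x=2 ⇒ x=2/(-5/7)=-2.8000
Confirm numerically:
  x=-2.720: |R|=0.95885 <1
  x=-2.325: |R|=0.74531 <1
  x=-2.087: |R|=0.60768 <1
  x=-2.038: |R|=0.57845 <1
  x=-3.201: |R|=1.19655 >1
  x=-3.103: |R|=1.14996 >1
  x=-3.009: |R|=1.10441 >1
Stable set (-2.8000, 0).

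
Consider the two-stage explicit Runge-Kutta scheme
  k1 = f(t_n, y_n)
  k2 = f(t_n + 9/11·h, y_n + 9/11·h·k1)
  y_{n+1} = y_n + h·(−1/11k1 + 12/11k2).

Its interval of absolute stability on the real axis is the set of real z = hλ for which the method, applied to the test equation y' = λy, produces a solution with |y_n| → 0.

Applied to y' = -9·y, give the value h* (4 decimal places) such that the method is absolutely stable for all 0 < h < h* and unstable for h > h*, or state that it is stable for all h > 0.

On y'=λy, z=hλ:
  k1=λy_n ⇒ h·k1=z·y_n;  k2=λ(1+9/11z)y_n ⇒ h·k2=z(1+9/11z)y_n
  y_{n+1}/y_n = 1 − 1/11z + 12/11z(1+9/11z) = 1 + z + 108/121z²
  Hence R(z) = 1 + z + 108/121z².

Find x<0 with |R(x)|<1.
x=-1.64: |R|=1.7606
R=1: x+108/121x²=0 ⇒ x=−121/108=-1.1204; min R=1−1/(4·108/121)=0.7199>−1
Confirm numerically:
  x=-1.051: |R|=0.93492 <1
  x=-0.615: |R|=0.72259 <1
  x=-0.481: |R|=0.72550 <1
  x=-1.447: |R|=1.42185 >1
  x=-1.179: |R|=1.06170 >1
Stable set (-1.1204, 0).

(-1.1204,0); λ=-9 ⇒ h* = (121/108)/9 = 0.1245.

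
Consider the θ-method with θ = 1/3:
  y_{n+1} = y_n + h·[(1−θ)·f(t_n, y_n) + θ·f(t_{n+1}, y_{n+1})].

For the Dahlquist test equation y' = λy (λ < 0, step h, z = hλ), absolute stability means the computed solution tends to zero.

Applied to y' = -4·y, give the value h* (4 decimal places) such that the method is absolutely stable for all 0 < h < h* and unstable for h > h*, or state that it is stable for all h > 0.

On y'=λy, z=hλ:
  y_{n+1} = y_n + z·[2/3·y_n + 1/3·y_{n+1}] ⇒ (1 − 1/3z)y_{n+1} = (1 + 2/3z)y_n
  ⇒ R(z) = (1 + 2/3z)/(1 − 1/3z).

Boundary: |R(x)|=1, x<0.
x=-1.24: |R|=0.1226
R=−1: 1+2/3x = −1+1/3x ⇒ -1/3x=2 ⇒ x=2/(-1/3)=-6.0000
Confirm numerically:
  x=-3.783: |R|=0.67315 <1
  x=-3.754: |R|=0.66746 <1
  x=-3.410: |R|=0.59594 <1
  x=-2.494: |R|=0.36185 <1
  x=-6.284: |R|=1.03059 >1
  x=-6.260: |R|=1.02808 >1
Interval (-6.0000, 0).

(-6.0000,0); λ=-4 ⇒ h* = (6)/4 = 1.5000.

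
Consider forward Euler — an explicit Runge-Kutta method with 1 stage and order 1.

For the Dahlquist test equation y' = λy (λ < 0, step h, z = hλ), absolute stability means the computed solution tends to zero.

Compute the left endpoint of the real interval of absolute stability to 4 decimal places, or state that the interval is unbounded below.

With y'=λy (z=hλ):
  order 1, 1-stage ⇒ R(z)=1+z
  (e.g. R(-1)=0.00000, |R|=0.00000)

Boundary: |R(x)|=1, x<0.
x=-1: |R|=0.0000
|R(-1.86)|=0.8600 |R(-1.13)|=0.1300 |R(-1.09)|=0.0900
Bisect:
  x_lo=-2.7545 |R|=1.7545  x_hi=-0.3150 |R|=0.6850
  mid=-1.53476 |R|=0.53476 →hi
  mid=-2.14462 |R|=1.14462 →lo
  mid=-1.83969 |R|=0.83969 →hi
  mid=-1.99216 |R|=0.99216 →hi
  mid=-2.06839 |R|=1.06839 →lo
  mid=-2.03027 |R|=1.03027 →lo
  mid=-2.01121 |R|=1.01121 →lo
  mid=-2.00169 |R|=1.00169 →lo
  ...
  [-2.00005,-1.99990] ⇒ x*=-2.0000
Stable set (-2.0000, 0).

left endpoint -2.0000.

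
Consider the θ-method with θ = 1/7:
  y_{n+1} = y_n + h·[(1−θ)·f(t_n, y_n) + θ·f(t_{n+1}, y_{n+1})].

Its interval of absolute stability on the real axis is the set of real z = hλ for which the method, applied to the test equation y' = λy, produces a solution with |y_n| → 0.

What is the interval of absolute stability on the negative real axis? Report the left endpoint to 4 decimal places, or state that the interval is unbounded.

With y'=λy (z=hλ):
  y_{n+1} = y_n + z·[6/7·y_n + 1/7·y_{n+1}] ⇒ (1 − 1/7z)y_{n+1} = (1 + 6/7z)y_n
  so R(z) = (1 + 6/7z)/(1 − 1/7z).

Solve |R(x)|<1 on ℝ⁻.
x=-0.98: |R|=0.1404
R=−1: 1+6/7x = −1+1/7x ⇒ -5/7x=2 ⇒ x=2/(-5/7)=-2.8000
Confirm numerically:
  x=-2.740: |R|=0.96920 <1
  x=-2.307: |R|=0.73515 <1
  x=-1.867: |R|=0.47389 <1
  x=-1.202: |R|=0.02585 <1
  x=-3.339: |R|=1.26066 >1
  x=-3.061: |R|=1.12971 >1
So |R|<1 on (-2.8000, 0).

z∈(-2.8000,0).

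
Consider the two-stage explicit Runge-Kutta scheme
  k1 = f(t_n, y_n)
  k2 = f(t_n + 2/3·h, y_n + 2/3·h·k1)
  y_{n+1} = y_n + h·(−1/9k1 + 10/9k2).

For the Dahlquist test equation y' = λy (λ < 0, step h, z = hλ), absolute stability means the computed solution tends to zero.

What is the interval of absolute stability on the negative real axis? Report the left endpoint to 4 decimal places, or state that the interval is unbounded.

z∈(-1.3500,0).

With y'=λy (z=hλ):
  k1=λy_n ⇒ h·k1=z·y_n;  k2=λ(1+2/3z)y_n ⇒ h·k2=z(1+2/3z)y_n
  y_{n+1}/y_n = 1 − 1/9z + 10/9z(1+2/3z) = 1 + z + 20/27z²
  so R(z) = 1 + z + 20/27z².

Need |R(x)|<1, x<0.
x=-1.68: |R|=1.4107
R=1: x+20/27x²=0 ⇒ x=−27/20=-1.3500; min R=1−1/(4·20/27)=0.6625>−1
Confirm numerically:
  x=-1.310: |R|=0.96119 <1
  x=-1.244: |R|=0.90232 <1
  x=-1.238: |R|=0.89729 <1
  x=-0.748: |R|=0.66645 <1
  x=-1.752: |R|=1.52171 >1
  x=-1.723: |R|=1.47606 >1
So |R|<1 on (-1.3500, 0).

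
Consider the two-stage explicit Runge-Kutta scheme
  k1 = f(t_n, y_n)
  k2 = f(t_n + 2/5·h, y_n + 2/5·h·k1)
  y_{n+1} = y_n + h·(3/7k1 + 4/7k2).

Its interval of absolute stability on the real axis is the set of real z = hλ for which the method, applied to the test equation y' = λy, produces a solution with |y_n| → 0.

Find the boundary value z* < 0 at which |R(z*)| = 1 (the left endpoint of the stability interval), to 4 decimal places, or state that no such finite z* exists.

Test eqn y'=λy, z=hλ:
  k1=λy_n ⇒ h·k1=z·y_n;  k2=λ(1+2/5z)y_n ⇒ h·k2=z(1+2/5z)y_n
  y_{n+1}/y_n = 1 + 3/7z + 4/7z(1+2/5z) = 1 + z + 8/35z²
  Hence R(z) = 1 + z + 8/35z².

Boundary: |R(x)|=1, x<0.
x=-1.48: |R|=0.0207
R=1: x+8/35x²=0 ⇒ x=−35/8=-4.3750; min R=1−1/(4·8/35)=-0.0938>−1
Confirm numerically:
  x=-3.725: |R|=0.44657 <1
  x=-2.939: |R|=0.03534 <1
  x=-2.682: |R|=0.03786 <1
  x=-4.921: |R|=1.61414 >1
  x=-4.799: |R|=1.46509 >1
  x=-4.511: |R|=1.14023 >1
So |R|<1 on (-4.3750, 0).

z* = -4.3750.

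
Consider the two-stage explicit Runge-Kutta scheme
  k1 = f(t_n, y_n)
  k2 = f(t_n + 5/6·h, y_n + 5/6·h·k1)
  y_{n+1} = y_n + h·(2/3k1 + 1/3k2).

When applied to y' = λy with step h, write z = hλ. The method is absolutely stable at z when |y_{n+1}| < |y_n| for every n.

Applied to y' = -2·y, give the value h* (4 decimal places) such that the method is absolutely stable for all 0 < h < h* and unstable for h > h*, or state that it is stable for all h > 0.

On y'=λy, z=hλ:
  k1=λy_n ⇒ h·k1=z·y_n;  k2=λ(1+5/6z)y_n ⇒ h·k2=z(1+5/6z)y_n
  y_{n+1}/y_n = 1 + 2/3z + 1/3z(1+5/6z) = 1 + z + 5/18z²
  ⇒ R(z) = 1 + z + 5/18z².

Need |R(x)|<1, x<0.
x=-1.55: |R|=0.1174
R=1: x+5/18x²=0 ⇒ x=−18/5=-3.6000; min R=1−1/(4·5/18)=0.1000>−1
Confirm numerically:
  x=-2.786: |R|=0.37005 <1
  x=-2.371: |R|=0.19057 <1
  x=-2.004: |R|=0.11156 <1
  x=-4.062: |R|=1.52129 >1
  x=-3.904: |R|=1.32967 >1
  x=-3.645: |R|=1.04556 >1
Interval (-3.6000, 0).

(-3.6000,0); λ=-2 ⇒ h* = (18/5)/2 = 1.8000.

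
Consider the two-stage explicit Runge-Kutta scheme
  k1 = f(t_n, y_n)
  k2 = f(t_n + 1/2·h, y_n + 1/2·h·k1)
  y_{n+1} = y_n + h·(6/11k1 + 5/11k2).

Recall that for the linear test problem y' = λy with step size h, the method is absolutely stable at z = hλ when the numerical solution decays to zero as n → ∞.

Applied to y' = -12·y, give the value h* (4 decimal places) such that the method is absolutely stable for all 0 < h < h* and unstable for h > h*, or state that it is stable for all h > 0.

(-4.4000,0); λ=-12 ⇒ h* = (22/5)/12 = 0.3667.

On y'=λy, z=hλ:
  k1=λy_n ⇒ h·k1=z·y_n;  k2=λ(1+1/2z)y_n ⇒ h·k2=z(1+1/2z)y_n
  y_{n+1}/y_n = 1 + 6/11z + 5/11z(1+1/2z) = 1 + z + 5/22z²
  ⇒ R(z) = 1 + z + 5/22z².

Boundary: |R(x)|=1, x<0.
x=-1.19: |R|=0.1318
R=1: x+5/22x²=0 ⇒ x=−22/5=-4.4000; min R=1−1/(4·5/22)=-0.1000>−1
Confirm numerically:
  x=-4.244: |R|=0.84953 <1
  x=-2.942: |R|=0.02513 <1
  x=-2.370: |R|=0.09343 <1
  x=-2.119: |R|=0.09851 <1
  x=-4.895: |R|=1.55069 >1
  x=-4.647: |R|=1.26087 >1
  x=-4.522: |R|=1.12538 >1
Stable set (-4.4000, 0).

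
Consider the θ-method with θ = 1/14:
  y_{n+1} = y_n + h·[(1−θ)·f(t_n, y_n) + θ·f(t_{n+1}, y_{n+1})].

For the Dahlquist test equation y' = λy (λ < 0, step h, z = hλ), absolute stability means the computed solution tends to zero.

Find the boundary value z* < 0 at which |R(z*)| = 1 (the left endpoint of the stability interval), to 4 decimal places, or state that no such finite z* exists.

z* = -2.3333.

With y'=λy (z=hλ):
  y_{n+1} = y_n + z·[13/14·y_n + 1/14·y_{n+1}] ⇒ (1 − 1/14z)y_{n+1} = (1 + 13/14z)y_n
  Hence R(z) = (1 + 13/14z)/(1 − 1/14z).

Solve |R(x)|<1 on ℝ⁻.
x=-1.76: |R|=0.5635
R=−1: 1+13/14x = −1+1/14x ⇒ -6/7x=2 ⇒ x=2/(-6/7)=-2.3333
Confirm numerically:
  x=-1.754: |R|=0.55872 <1
  x=-1.687: |R|=0.50558 <1
  x=-1.489: |R|=0.34586 <1
  x=-1.419: |R|=0.28841 <1
  x=-2.737: |R|=1.28942 >1
  x=-2.573: |R|=1.17354 >1
Interval (-2.3333, 0).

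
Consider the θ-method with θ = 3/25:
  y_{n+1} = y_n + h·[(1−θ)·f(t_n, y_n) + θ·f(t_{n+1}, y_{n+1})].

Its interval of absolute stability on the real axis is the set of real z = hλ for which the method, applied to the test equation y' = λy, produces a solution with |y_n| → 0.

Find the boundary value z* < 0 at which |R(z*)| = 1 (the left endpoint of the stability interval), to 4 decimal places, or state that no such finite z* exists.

left endpoint -2.6316.

Set f=λy, z=hλ:
  y_{n+1} = y_n + z·[22/25·y_n + 3/25·y_{n+1}] ⇒ (1 − 3/25z)y_{n+1} = (1 + 22/25z)y_n
  Hence R(z) = (1 + 22/25z)/(1 − 3/25z).

Boundary: |R(x)|=1, x<0.
x=-0.86: |R|=0.2204
R=−1: 1+22/25x = −1+3/25x ⇒ -19/25x=2 ⇒ x=2/(-19/25)=-2.6316
Confirm numerically:
  x=-2.192: |R|=0.73550 <1
  x=-1.617: |R|=0.35423 <1
  x=-1.315: |R|=0.13577 <1
  x=-3.183: |R|=1.30325 >1
  x=-2.927: |R|=1.16616 >1
  x=-2.801: |R|=1.09637 >1
Interval (-2.6316, 0).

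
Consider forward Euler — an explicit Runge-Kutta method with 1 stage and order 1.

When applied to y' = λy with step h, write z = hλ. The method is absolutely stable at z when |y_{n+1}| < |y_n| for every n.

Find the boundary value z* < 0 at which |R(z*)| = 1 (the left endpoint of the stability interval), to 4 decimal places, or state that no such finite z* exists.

z* = -2.0000.

Set f=λy, z=hλ:
  order 1, 1-stage ⇒ R(z)=1+z
  (e.g. R(-0.72)=0.28000, |R|=0.28000)

Find x<0 with |R(x)|<1.
x=-0.72: |R|=0.2800
|R(-1.26)|=0.2600 |R(-1.16)|=0.1600 |R(-0.84)|=0.1600
Bisect:
  x_lo=-2.5489 |R|=1.5489  x_hi=-0.3675 |R|=0.6325
  mid=-1.45818 |R|=0.45818 →hi
  mid=-2.00353 |R|=1.00353 →lo
  mid=-1.73085 |R|=0.73085 →hi
  mid=-1.86719 |R|=0.86719 →hi
  mid=-1.93536 |R|=0.93536 →hi
  mid=-1.96944 |R|=0.96944 →hi
  mid=-1.98648 |R|=0.98648 →hi
  mid=-1.99501 |R|=0.99501 →hi
  ...
  [-2.00007,-1.99993] ⇒ x*=-2.0000
Stable set (-2.0000, 0).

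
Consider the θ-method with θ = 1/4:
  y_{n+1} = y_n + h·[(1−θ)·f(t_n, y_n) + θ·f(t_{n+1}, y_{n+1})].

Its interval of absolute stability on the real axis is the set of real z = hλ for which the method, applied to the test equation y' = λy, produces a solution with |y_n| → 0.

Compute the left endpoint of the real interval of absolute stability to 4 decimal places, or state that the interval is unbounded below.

z* = -4.0000.

Set f=λy, z=hλ:
  y_{n+1} = y_n + z·[3/4·y_n + 1/4·y_{n+1}] ⇒ (1 − 1/4z)y_{n+1} = (1 + 3/4z)y_n
  ⇒ R(z) = (1 + 3/4z)/(1 − 1/4z).

Solve |R(x)|<1 on ℝ⁻.
x=-0.4: |R|=0.6364
R=−1: 1+3/4x = −1+1/4x ⇒ -1/2x=2 ⇒ x=2/(-1/2)=-4.0000
Confirm numerically:
  x=-3.577: |R|=0.88835 <1
  x=-3.187: |R|=0.77376 <1
  x=-2.494: |R|=0.53619 <1
  x=-4.575: |R|=1.13411 >1
  x=-4.029: |R|=1.00722 >1
Interval (-4.0000, 0).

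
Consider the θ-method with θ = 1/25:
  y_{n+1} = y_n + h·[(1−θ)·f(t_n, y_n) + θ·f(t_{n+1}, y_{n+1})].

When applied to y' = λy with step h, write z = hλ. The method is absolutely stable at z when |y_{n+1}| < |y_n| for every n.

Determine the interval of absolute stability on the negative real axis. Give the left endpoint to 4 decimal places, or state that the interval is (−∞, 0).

Test eqn y'=λy, z=hλ:
  y_{n+1} = y_n + z·[24/25·y_n + 1/25·y_{n+1}] ⇒ (1 − 1/25z)y_{n+1} = (1 + 24/25z)y_n
  R(z) = (1 + 24/25z)/(1 − 1/25z).

Boundary: |R(x)|=1, x<0.
x=-1.55: |R|=0.4595
R=−1: 1+24/25x = −1+1/25x ⇒ -23/25x=2 ⇒ x=2/(-23/25)=-2.1739
Confirm numerically:
  x=-1.768: |R|=0.65123 <1
  x=-1.128: |R|=0.07930 <1
  x=-1.031: |R|=0.00983 <1
  x=-0.955: |R|=0.08014 <1
  x=-2.721: |R|=1.45392 >1
  x=-2.670: |R|=1.41236 >1
  x=-2.250: |R|=1.06422 >1
So |R|<1 on (-2.1739, 0).

(-2.1739, 0).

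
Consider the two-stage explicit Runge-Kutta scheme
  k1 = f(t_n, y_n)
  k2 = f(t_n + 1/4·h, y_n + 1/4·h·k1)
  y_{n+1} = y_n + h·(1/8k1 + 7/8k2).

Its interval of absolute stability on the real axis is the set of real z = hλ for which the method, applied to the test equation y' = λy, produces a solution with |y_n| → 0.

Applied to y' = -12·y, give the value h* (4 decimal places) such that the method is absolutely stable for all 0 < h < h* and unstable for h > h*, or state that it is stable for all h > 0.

Set f=λy, z=hλ:
  k1=λy_n ⇒ h·k1=z·y_n;  k2=λ(1+1/4z)y_n ⇒ h·k2=z(1+1/4z)y_n
  y_{n+1}/y_n = 1 + 1/8z + 7/8z(1+1/4z) = 1 + z + 7/32z²
  Hence R(z) = 1 + z + 7/32z².

Find x<0 with |R(x)|<1.
x=-1.35: |R|=0.0487
R=1: x+7/32x²=0 ⇒ x=−32/7=-4.5714; min R=1−1/(4·7/32)=-0.1429>−1
Confirm numerically:
  x=-4.304: |R|=0.74822 <1
  x=-2.419: |R|=0.13897 <1
  x=-2.297: |R|=0.14283 <1
  x=-5.153: |R|=1.65556 >1
  x=-4.971: |R|=1.43450 >1
  x=-4.703: |R|=1.13536 >1
Interval (-4.5714, 0).

(-4.5714,0); λ=-12 ⇒ h* = (32/7)/12 = 0.3810.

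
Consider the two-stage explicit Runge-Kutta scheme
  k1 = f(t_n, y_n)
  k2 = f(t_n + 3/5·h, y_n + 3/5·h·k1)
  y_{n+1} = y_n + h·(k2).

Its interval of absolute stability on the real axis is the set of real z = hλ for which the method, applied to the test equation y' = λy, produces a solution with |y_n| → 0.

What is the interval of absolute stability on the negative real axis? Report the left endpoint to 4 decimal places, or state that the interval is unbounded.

z∈(-1.6667,0).

Set f=λy, z=hλ:
  k1=λy_n ⇒ h·k1=z·y_n;  k2=λ(1+3/5z)y_n ⇒ h·k2=z(1+3/5z)y_n
  y_{n+1}/y_n = 1 + z(1+3/5z) = 1 + z + 3/5z²
  so R(z) = 1 + z + 3/5z².

Boundary: |R(x)|=1, x<0.
x=-0.39: |R|=0.7013
R=1: x+3/5x²=0 ⇒ x=−5/3=-1.6667; min R=1−1/(4·3/5)=0.5833>−1
Confirm numerically:
  x=-1.402: |R|=0.77736 <1
  x=-1.290: |R|=0.70846 <1
  x=-1.281: |R|=0.70358 <1
  x=-0.888: |R|=0.58513 <1
  x=-1.858: |R|=1.21330 >1
  x=-1.833: |R|=1.18293 >1
Stable set (-1.6667, 0).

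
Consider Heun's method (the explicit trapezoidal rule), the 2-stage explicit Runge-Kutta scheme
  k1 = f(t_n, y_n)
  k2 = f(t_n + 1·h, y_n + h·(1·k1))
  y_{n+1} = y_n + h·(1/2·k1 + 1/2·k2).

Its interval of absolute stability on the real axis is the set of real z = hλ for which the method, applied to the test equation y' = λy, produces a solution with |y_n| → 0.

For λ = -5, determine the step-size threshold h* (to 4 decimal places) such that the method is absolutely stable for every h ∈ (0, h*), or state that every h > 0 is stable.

(-2.0000,0); λ=-5 ⇒ h* = 0.4000.

With y'=λy (z=hλ):
  order 2, 2-stage ⇒ R(z)=1+z+z^2/2
  (e.g. R(-1.55)=0.65125, |R|=0.65125)

Solve |R(x)|<1 on ℝ⁻.
x=-1.55: |R|=0.6513
|R(-1.5)|=0.6250 |R(-1.31)|=0.5481 |R(-1.05)|=0.5012
Bisect:
  x_lo=-2.6916 |R|=1.9307  x_hi=-0.0760 |R|=0.9269
  mid=-1.38378 |R|=0.57364 →hi
  mid=-2.03768 |R|=1.03839 →lo
  mid=-1.71073 |R|=0.75257 →hi
  mid=-1.87420 |R|=0.88211 →hi
  mid=-1.95594 |R|=0.95691 →hi
  mid=-1.99681 |R|=0.99681 →hi
  mid=-2.01724 |R|=1.01739 →lo
  mid=-2.00702 |R|=1.00705 →lo
  mid=-2.00192 |R|=1.00192 →lo
  ...
  [-2.00000,-1.99984] ⇒ x*=-2.0000
So |R|<1 on (-2.0000, 0).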